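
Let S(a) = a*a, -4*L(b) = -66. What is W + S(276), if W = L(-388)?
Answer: 152385/2 ≈ 76193.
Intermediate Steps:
L(b) = 33/2 (L(b) = -1/4*(-66) = 33/2)
W = 33/2 ≈ 16.500
S(a) = a**2
W + S(276) = 33/2 + 276**2 = 33/2 + 76176 = 152385/2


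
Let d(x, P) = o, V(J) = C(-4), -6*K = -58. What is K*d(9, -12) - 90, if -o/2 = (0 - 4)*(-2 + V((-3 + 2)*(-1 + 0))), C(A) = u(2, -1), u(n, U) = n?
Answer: -90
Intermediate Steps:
K = 29/3 (K = -⅙*(-58) = 29/3 ≈ 9.6667)
C(A) = 2
V(J) = 2
o = 0 (o = -2*(0 - 4)*(-2 + 2) = -(-8)*0 = -2*0 = 0)
d(x, P) = 0
K*d(9, -12) - 90 = (29/3)*0 - 90 = 0 - 90 = -90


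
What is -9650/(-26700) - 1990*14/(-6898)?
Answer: 8104277/1841766 ≈ 4.4003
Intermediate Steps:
-9650/(-26700) - 1990*14/(-6898) = -9650*(-1/26700) - 27860*(-1/6898) = 193/534 + 13930/3449 = 8104277/1841766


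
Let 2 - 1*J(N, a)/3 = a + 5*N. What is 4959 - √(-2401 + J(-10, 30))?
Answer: 4959 - I*√2335 ≈ 4959.0 - 48.322*I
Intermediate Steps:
J(N, a) = 6 - 15*N - 3*a (J(N, a) = 6 - 3*(a + 5*N) = 6 + (-15*N - 3*a) = 6 - 15*N - 3*a)
4959 - √(-2401 + J(-10, 30)) = 4959 - √(-2401 + (6 - 15*(-10) - 3*30)) = 4959 - √(-2401 + (6 + 150 - 90)) = 4959 - √(-2401 + 66) = 4959 - √(-2335) = 4959 - I*√2335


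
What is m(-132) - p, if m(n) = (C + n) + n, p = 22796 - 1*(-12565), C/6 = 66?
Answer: -35229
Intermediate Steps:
C = 396 (C = 6*66 = 396)
p = 35361 (p = 22796 + 12565 = 35361)
m(n) = 396 + 2*n (m(n) = (396 + n) + n = 396 + 2*n)
m(-132) - p = (396 + 2*(-132)) - 1*35361 = (396 - 264) - 35361 = 132 - 35361 = -35229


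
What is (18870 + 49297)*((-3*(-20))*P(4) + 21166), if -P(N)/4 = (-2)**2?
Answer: 1377382402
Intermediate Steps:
P(N) = -16 (P(N) = -4*(-2)**2 = -4*4 = -16)
(18870 + 49297)*((-3*(-20))*P(4) + 21166) = (18870 + 49297)*(-3*(-20)*(-16) + 21166) = 68167*(60*(-16) + 21166) = 68167*(-960 + 21166) = 68167*20206 = 1377382402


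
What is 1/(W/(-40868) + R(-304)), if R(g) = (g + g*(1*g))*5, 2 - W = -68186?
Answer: 10217/4705524473 ≈ 2.1713e-6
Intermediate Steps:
W = 68188 (W = 2 - 1*(-68186) = 2 + 68186 = 68188)
R(g) = 5*g + 5*g**2 (R(g) = (g + g*g)*5 = (g + g**2)*5 = 5*g + 5*g**2)
1/(W/(-40868) + R(-304)) = 1/(68188/(-40868) + 5*(-304)*(1 - 304)) = 1/(68188*(-1/40868) + 5*(-304)*(-303)) = 1/(-17047/10217 + 460560) = 1/(4705524473/10217) = 10217/4705524473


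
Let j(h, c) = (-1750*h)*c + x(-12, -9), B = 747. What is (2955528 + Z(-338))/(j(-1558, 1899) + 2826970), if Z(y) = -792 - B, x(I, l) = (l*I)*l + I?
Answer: 2953989/5180449486 ≈ 0.00057022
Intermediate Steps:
x(I, l) = I + I*l² (x(I, l) = (I*l)*l + I = I*l² + I = I + I*l²)
j(h, c) = -984 - 1750*c*h (j(h, c) = (-1750*h)*c - 12*(1 + (-9)²) = -1750*c*h - 12*(1 + 81) = -1750*c*h - 12*82 = -1750*c*h - 984 = -984 - 1750*c*h)
Z(y) = -1539 (Z(y) = -792 - 1*747 = -792 - 747 = -1539)
(2955528 + Z(-338))/(j(-1558, 1899) + 2826970) = (2955528 - 1539)/((-984 - 1750*1899*(-1558)) + 2826970) = 2953989/((-984 + 5177623500) + 2826970) = 2953989/(5177622516 + 2826970) = 2953989/5180449486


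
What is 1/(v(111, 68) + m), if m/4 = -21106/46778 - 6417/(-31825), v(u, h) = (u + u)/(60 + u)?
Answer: 117529725/35259074 ≈ 3.3333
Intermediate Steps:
v(u, h) = 2*u/(60 + u) (v(u, h) = (2*u)/(60 + u) = 2*u/(60 + u))
m = -39107792/39176575 (m = 4*(-21106/46778 - 6417/(-31825)) = 4*(-21106*1/46778 - 6417*(-1/31825)) = 4*(-10553/23389 + 6417/31825) = 4*(-9776948/39176575) = -39107792/39176575 ≈ -0.99824)
1/(v(111, 68) + m) = 1/(2*111/(60 + 111) - 39107792/39176575) = 1/(2*111/171 - 39107792/39176575) = 1/(2*111*(1/171) - 39107792/39176575) = 1/(74/57 - 39107792/39176575) = 1/(35259074/117529725) = 117529725/35259074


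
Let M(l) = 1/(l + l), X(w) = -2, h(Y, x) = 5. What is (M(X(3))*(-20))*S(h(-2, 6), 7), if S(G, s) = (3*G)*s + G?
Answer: 550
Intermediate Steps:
S(G, s) = G + 3*G*s (S(G, s) = 3*G*s + G = G + 3*G*s)
M(l) = 1/(2*l)
(M(X(3))*(-20))*S(h(-2, 6), 7) = (((½)/(-2))*(-20))*(5*(1 + 3*7)) = (((½)*(-½))*(-20))*(5*(1 + 21)) = (-¼*(-20))*(5*22) = 5*110 = 550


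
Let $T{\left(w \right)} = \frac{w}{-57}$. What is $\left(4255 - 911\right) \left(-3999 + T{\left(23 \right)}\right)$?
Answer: $- \frac{40122016}{3} \approx -1.3374 \cdot 10^{7}$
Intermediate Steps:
$T{\left(w \right)} = - \frac{w}{57}$ ($T{\left(w \right)} = w \left(- \frac{1}{57}\right) = - \frac{w}{57}$)
$\left(4255 - 911\right) \left(-3999 + T{\left(23 \right)}\right) = \left(4255 - 911\right) \left(-3999 - \frac{23}{57}\right) = 3344 \left(-3999 - \frac{23}{57}\right) = 3344 \left(- \frac{227966}{57}\right) = - \frac{40122016}{3}$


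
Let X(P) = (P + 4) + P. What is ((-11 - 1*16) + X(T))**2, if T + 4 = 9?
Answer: 169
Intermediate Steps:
T = 5 (T = -4 + 9 = 5)
X(P) = 4 + 2*P (X(P) = (4 + P) + P = 4 + 2*P)
((-11 - 1*16) + X(T))**2 = ((-11 - 1*16) + (4 + 2*5))**2 = ((-11 - 16) + (4 + 10))**2 = (-27 + 14)**2 = (-13)**2 = 169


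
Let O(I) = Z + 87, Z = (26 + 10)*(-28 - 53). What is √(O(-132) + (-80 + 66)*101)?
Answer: I*√4243 ≈ 65.138*I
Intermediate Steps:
Z = -2916 (Z = 36*(-81) = -2916)
O(I) = -2829 (O(I) = -2916 + 87 = -2829)
√(O(-132) + (-80 + 66)*101) = √(-2829 + (-80 + 66)*101) = √(-2829 - 14*101) = √(-2829 - 1414) = √(-4243) = I*√4243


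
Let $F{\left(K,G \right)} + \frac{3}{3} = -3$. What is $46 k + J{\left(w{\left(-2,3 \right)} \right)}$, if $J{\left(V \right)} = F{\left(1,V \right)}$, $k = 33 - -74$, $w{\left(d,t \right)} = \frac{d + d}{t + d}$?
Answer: $4918$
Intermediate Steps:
$w{\left(d,t \right)} = \frac{2 d}{d + t}$
$F{\left(K,G \right)} = -4$ ($F{\left(K,G \right)} = -1 - 3 = -4$)
$k = 107$ ($k = 33 + 74 = 107$)
$J{\left(V \right)} = -4$
$46 k + J{\left(w{\left(-2,3 \right)} \right)} = 46 \cdot 107 - 4 = 4922 - 4 = 4918$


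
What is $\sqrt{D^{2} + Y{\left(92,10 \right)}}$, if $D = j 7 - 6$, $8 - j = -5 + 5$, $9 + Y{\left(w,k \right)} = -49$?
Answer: $\sqrt{2442} \approx 49.417$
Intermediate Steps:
$Y{\left(w,k \right)} = -58$ ($Y{\left(w,k \right)} = -9 - 49 = -58$)
$j = 8$ ($j = 8 - \left(-5 + 5\right) = 8 - 0 = 8 + 0 = 8$)
$D = 50$ ($D = 8 \cdot 7 - 6 = 56 - 6 = 50$)
$\sqrt{D^{2} + Y{\left(92,10 \right)}} = \sqrt{50^{2} - 58} = \sqrt{2500 - 58} = \sqrt{2442}$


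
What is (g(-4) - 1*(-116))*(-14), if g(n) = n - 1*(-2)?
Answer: -1596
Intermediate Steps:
g(n) = 2 + n (g(n) = n + 2 = 2 + n)
(g(-4) - 1*(-116))*(-14) = ((2 - 4) - 1*(-116))*(-14) = (-2 + 116)*(-14) = 114*(-14) = -1596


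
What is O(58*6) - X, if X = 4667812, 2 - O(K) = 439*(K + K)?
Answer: -4973354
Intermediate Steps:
O(K) = 2 - 878*K (O(K) = 2 - 439*(K + K) = 2 - 439*2*K = 2 - 878*K)
O(58*6) - X = (2 - 50924*6) - 1*4667812 = (2 - 878*348) - 4667812 = (2 - 305544) - 4667812 = -305542 - 4667812 = -4973354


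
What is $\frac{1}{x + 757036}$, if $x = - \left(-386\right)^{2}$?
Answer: $\frac{1}{608040} \approx 1.6446 \cdot 10^{-6}$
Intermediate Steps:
$x = -148996$ ($x = \left(-1\right) 148996 = -148996$)
$\frac{1}{x + 757036} = \frac{1}{-148996 + 757036} = \frac{1}{608040}$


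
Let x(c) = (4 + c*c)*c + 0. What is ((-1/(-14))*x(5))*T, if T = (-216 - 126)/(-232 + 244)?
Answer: -8265/28 ≈ -295.18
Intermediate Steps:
x(c) = c*(4 + c**2) (x(c) = (4 + c**2)*c + 0 = c*(4 + c**2) + 0 = c*(4 + c**2))
T = -57/2 (T = -342/12 = -342*1/12 = -57/2 ≈ -28.500)
((-1/(-14))*x(5))*T = ((-1/(-14))*(5*(4 + 5**2)))*(-57/2) = ((-1*(-1/14))*(5*(4 + 25)))*(-57/2) = ((5*29)/14)*(-57/2) = ((1/14)*145)*(-57/2) = (145/14)*(-57/2) = -8265/28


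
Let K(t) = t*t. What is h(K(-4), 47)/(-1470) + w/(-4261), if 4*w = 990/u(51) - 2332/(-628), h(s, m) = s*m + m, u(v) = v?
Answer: -18218794117/33435470460 ≈ -0.54489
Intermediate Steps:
K(t) = t²
h(s, m) = m + m*s (h(s, m) = m*s + m = m + m*s)
w = 61721/10676 (w = (990/51 - 2332/(-628))/4 = (990*(1/51) - 2332*(-1/628))/4 = (330/17 + 583/157)/4 = (¼)*(61721/2669) = 61721/10676 ≈ 5.7813)
h(K(-4), 47)/(-1470) + w/(-4261) = (47*(1 + (-4)²))/(-1470) + (61721/10676)/(-4261) = (47*(1 + 16))*(-1/1470) + (61721/10676)*(-1/4261) = (47*17)*(-1/1470) - 61721/45490436 = 799*(-1/1470) - 61721/45490436 = -799/1470 - 61721/45490436 = -18218794117/33435470460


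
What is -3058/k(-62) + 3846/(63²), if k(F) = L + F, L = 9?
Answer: 4113680/70119 ≈ 58.667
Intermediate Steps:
k(F) = 9 + F
-3058/k(-62) + 3846/(63²) = -3058/(9 - 62) + 3846/(63²) = -3058/(-53) + 3846/3969 = -3058*(-1/53) + 3846*(1/3969) = 3058/53 + 1282/1323 = 4113680/70119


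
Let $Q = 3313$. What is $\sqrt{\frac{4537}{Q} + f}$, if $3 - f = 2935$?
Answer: $\frac{i \sqrt{32166510027}}{3313} \approx 54.135 i$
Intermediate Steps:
$f = -2932$ ($f = 3 - 2935 = -2932$)
$\sqrt{\frac{4537}{Q} + f} = \sqrt{\frac{4537}{3313} - 2932} = \sqrt{- \frac{9709179}{3313}} = \frac{i \sqrt{32166510027}}{3313}$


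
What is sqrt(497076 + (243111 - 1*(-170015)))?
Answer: sqrt(910202) ≈ 954.04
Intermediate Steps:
sqrt(497076 + (243111 - 1*(-170015))) = sqrt(497076 + (243111 + 170015)) = sqrt(497076 + 413126) = sqrt(910202)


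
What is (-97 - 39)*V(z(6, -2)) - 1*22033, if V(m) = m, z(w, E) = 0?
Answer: -22033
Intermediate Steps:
(-97 - 39)*V(z(6, -2)) - 1*22033 = (-97 - 39)*0 - 1*22033 = -136*0 - 22033 = 0 - 22033 = -22033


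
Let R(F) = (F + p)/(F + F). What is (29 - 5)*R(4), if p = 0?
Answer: 12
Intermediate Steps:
R(F) = ½ (R(F) = (F + 0)/(F + F) = F/((2*F)) = F*(1/(2*F)) = ½)
(29 - 5)*R(4) = (29 - 5)*(½) = 24*(½) = 12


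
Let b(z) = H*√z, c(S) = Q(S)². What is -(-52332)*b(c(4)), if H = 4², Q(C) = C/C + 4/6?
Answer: 1395520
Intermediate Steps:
Q(C) = 5/3 (Q(C) = 1 + 4*(⅙) = 1 + ⅔ = 5/3)
H = 16
c(S) = 25/9 (c(S) = (5/3)² = 25/9)
b(z) = 16*√z
-(-52332)*b(c(4)) = -(-52332)*16*√(25/9) = -(-52332)*16*(5/3) = -(-52332)*80/3 = -1*(-1395520) = 1395520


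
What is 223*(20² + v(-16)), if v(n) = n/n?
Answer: 89423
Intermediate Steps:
v(n) = 1
223*(20² + v(-16)) = 223*(20² + 1) = 223*(400 + 1) = 223*401 = 89423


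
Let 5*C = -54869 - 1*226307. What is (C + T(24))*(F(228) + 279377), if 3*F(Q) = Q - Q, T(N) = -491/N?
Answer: -1885984446983/120 ≈ -1.5717e+10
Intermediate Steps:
F(Q) = 0 (F(Q) = (Q - Q)/3 = (⅓)*0 = 0)
C = -281176/5 (C = (-54869 - 1*226307)/5 = (-54869 - 226307)/5 = (⅕)*(-281176) = -281176/5 ≈ -56235.)
(C + T(24))*(F(228) + 279377) = (-281176/5 - 491/24)*(0 + 279377) = (-281176/5 - 491*1/24)*279377 = (-281176/5 - 491/24)*279377 = -6750679/120*279377 = -1885984446983/120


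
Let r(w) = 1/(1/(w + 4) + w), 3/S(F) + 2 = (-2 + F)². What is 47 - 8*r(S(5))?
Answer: 2469/71 ≈ 34.775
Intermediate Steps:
S(F) = 3/(-2 + (-2 + F)²)
r(w) = 1/(w + 1/(4 + w)) (r(w) = 1/(1/(4 + w) + w) = 1/(w + 1/(4 + w)))
47 - 8*r(S(5)) = 47 - 8*(4 + 3/(-2 + (-2 + 5)²))/(1 + (3/(-2 + (-2 + 5)²))² + 4*(3/(-2 + (-2 + 5)²))) = 47 - 8*(4 + 3/(-2 + 3²))/(1 + (3/(-2 + 3²))² + 4*(3/(-2 + 3²))) = 47 - 8*(4 + 3/(-2 + 9))/(1 + (3/(-2 + 9))² + 4*(3/(-2 + 9))) = 47 - 8*(4 + 3/7)/(1 + (3/7)² + 4*(3/7)) = 47 - 8*31/((1 + 9/49 + 12/7)*7) = 47 - 8*31/(142/49*7) = 47 - 196*31/(71*7) = 47 - 8*217/142 = 47 - 868/71 = 2469/71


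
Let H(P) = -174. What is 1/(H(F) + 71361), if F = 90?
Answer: 1/71187 ≈ 1.4048e-5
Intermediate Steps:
1/(H(F) + 71361) = 1/(-174 + 71361) = 1/71187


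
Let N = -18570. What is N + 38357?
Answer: 19787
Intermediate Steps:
N + 38357 = -18570 + 38357 = 19787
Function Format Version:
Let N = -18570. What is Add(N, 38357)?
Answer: 19787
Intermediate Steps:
Add(N, 38357) = Add(-18570, 38357) = 19787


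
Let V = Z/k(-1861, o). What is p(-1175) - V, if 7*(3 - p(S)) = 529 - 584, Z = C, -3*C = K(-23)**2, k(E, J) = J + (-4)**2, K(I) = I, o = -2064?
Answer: 463241/43008 ≈ 10.771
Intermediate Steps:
k(E, J) = 16 + J (k(E, J) = J + 16 = 16 + J)
C = -529/3 (C = -1/3*(-23)**2 = -1/3*529 = -529/3 ≈ -176.33)
Z = -529/3 ≈ -176.33
p(S) = 76/7 (p(S) = 3 - (529 - 584)/7 = 3 - 1/7*(-55) = 3 + 55/7 = 76/7)
V = 529/6144 (V = -529/(3*(16 - 2064)) = -529/3/(-2048) = -529/3*(-1/2048) = 529/6144 ≈ 0.086100)
p(-1175) - V = 76/7 - 1*529/6144 = 76/7 - 529/6144 = 463241/43008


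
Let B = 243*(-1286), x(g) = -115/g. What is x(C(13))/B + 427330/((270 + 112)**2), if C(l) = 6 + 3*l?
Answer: 150232661164/51301077921 ≈ 2.9285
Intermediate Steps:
B = -312498
x(C(13))/B + 427330/((270 + 112)**2) = -115/(6 + 3*13)/(-312498) + 427330/((270 + 112)**2) = -115/(6 + 39)*(-1/312498) + 427330/(382**2) = -115/45*(-1/312498) + 427330/145924 = -115*1/45*(-1/312498) + 427330*(1/145924) = -23/9*(-1/312498) + 213665/72962 = 23/2812482 + 213665/72962 = 150232661164/51301077921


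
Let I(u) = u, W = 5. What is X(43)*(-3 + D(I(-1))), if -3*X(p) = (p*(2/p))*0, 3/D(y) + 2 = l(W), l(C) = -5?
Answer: 0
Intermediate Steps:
D(y) = -3/7 (D(y) = 3/(-2 - 5) = 3/(-7) = 3*(-1/7) = -3/7)
X(p) = 0 (X(p) = -p*(2/p)*0/3 = -2*0/3 = -1/3*0 = 0)
X(43)*(-3 + D(I(-1))) = 0*(-3 - 3/7) = 0*(-24/7) = 0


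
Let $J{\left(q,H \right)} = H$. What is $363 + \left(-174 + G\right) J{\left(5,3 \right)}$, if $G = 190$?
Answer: $411$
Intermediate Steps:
$363 + \left(-174 + G\right) J{\left(5,3 \right)} = 363 + \left(-174 + 190\right) 3 = 363 + 16 \cdot 3 = 363 + 48 = 411$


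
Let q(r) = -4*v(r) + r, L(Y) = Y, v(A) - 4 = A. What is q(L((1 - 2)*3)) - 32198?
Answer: -32205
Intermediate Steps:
v(A) = 4 + A
q(r) = -16 - 3*r (q(r) = -4*(4 + r) + r = (-16 - 4*r) + r = -16 - 3*r)
q(L((1 - 2)*3)) - 32198 = (-16 - 3*(1 - 2)*3) - 32198 = (-16 - (-3)*3) - 32198 = (-16 - 3*(-3)) - 32198 = (-16 + 9) - 32198 = -7 - 32198 = -32205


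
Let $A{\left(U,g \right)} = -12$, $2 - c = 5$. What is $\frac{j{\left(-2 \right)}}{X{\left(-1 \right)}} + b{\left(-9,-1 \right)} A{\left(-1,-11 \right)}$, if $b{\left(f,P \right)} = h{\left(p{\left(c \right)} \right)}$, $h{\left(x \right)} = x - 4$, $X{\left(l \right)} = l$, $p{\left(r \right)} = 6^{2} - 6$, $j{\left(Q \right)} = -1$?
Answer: $-311$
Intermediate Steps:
$c = -3$ ($c = 2 - 5 = -3$)
$p{\left(r \right)} = 30$ ($p{\left(r \right)} = 36 - 6 = 30$)
$h{\left(x \right)} = -4 + x$
$b{\left(f,P \right)} = 26$ ($b{\left(f,P \right)} = -4 + 30 = 26$)
$\frac{j{\left(-2 \right)}}{X{\left(-1 \right)}} + b{\left(-9,-1 \right)} A{\left(-1,-11 \right)} = - \frac{1}{-1} + 26 \left(-12\right) = \left(-1\right) \left(-1\right) - 312 = 1 - 312 = -311$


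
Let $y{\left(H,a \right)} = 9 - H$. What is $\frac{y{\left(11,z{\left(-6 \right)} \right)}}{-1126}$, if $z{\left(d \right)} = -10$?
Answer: $\frac{1}{563} \approx 0.0017762$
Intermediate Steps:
$\frac{y{\left(11,z{\left(-6 \right)} \right)}}{-1126} = \frac{9 - 11}{-1126} = \left(9 - 11\right) \left(- \frac{1}{1126}\right) = \left(-2\right) \left(- \frac{1}{1126}\right) = \frac{1}{563}$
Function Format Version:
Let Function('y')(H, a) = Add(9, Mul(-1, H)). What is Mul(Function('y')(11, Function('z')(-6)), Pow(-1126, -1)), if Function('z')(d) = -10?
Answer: Rational(1, 563) ≈ 0.0017762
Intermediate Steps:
Mul(Function('y')(11, Function('z')(-6)), Pow(-1126, -1)) = Mul(Add(9, Mul(-1, 11)), Pow(-1126, -1)) = Mul(Add(9, -11), Rational(-1, 1126)) = Mul(-2, Rational(-1, 1126)) = Rational(1, 563)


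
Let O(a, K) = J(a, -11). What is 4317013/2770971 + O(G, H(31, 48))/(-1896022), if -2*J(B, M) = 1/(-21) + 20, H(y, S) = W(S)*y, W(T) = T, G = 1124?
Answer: 5456786177347/3502547984908 ≈ 1.5579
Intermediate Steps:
H(y, S) = S*y
J(B, M) = -419/42 (J(B, M) = -(1/(-21) + 20)/2 = -(-1/21 + 20)/2 = -½*419/21 = -419/42)
O(a, K) = -419/42
4317013/2770971 + O(G, H(31, 48))/(-1896022) = 4317013/2770971 - 419/42/(-1896022) = 4317013*(1/2770971) - 419/42*(-1/1896022) = 4317013/2770971 + 419/79632924 = 5456786177347/3502547984908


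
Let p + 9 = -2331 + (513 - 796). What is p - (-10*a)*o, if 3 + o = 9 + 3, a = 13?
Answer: -1453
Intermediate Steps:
o = 9 (o = -3 + (9 + 3) = -3 + 12 = 9)
p = -2623 (p = -9 + (-2331 + (513 - 796)) = -9 + (-2331 - 283) = -9 - 2614 = -2623)
p - (-10*a)*o = -2623 - (-10*13)*9 = -2623 - (-130)*9 = -2623 - 1*(-1170) = -2623 + 1170 = -1453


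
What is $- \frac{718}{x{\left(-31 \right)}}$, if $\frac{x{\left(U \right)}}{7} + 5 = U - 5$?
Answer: $\frac{718}{287} \approx 2.5017$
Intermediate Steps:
$x{\left(U \right)} = -70 + 7 U$ ($x{\left(U \right)} = -35 + 7 \left(U - 5\right) = -35 + 7 \left(-5 + U\right) = -35 + \left(-35 + 7 U\right) = -70 + 7 U$)
$- \frac{718}{x{\left(-31 \right)}} = - \frac{718}{-70 + 7 \left(-31\right)} = - \frac{718}{-70 - 217} = - \frac{718}{-287} = \left(-718\right) \left(- \frac{1}{287}\right) = \frac{718}{287}$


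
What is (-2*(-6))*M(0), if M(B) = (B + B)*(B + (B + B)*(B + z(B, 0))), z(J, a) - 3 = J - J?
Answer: 0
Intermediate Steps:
z(J, a) = 3 (z(J, a) = 3 + (J - J) = 3 + 0 = 3)
M(B) = 2*B*(B + 2*B*(3 + B)) (M(B) = (B + B)*(B + (B + B)*(B + 3)) = (2*B)*(B + (2*B)*(3 + B)) = (2*B)*(B + 2*B*(3 + B)) = 2*B*(B + 2*B*(3 + B)))
(-2*(-6))*M(0) = (-2*(-6))*(0²*(14 + 4*0)) = 12*(0*(14 + 0)) = 12*(0*14) = 12*0 = 0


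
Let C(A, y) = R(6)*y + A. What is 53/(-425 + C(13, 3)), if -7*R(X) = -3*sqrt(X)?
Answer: -534982/4158485 - 3339*sqrt(6)/8316970 ≈ -0.12963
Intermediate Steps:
R(X) = 3*sqrt(X)/7 (R(X) = -(-3)*sqrt(X)/7 = 3*sqrt(X)/7)
C(A, y) = A + 3*y*sqrt(6)/7 (C(A, y) = (3*sqrt(6)/7)*y + A = 3*y*sqrt(6)/7 + A = A + 3*y*sqrt(6)/7)
53/(-425 + C(13, 3)) = 53/(-425 + (13 + (3/7)*3*sqrt(6))) = 53/(-425 + (13 + 9*sqrt(6)/7)) = 53/(-412 + 9*sqrt(6)/7)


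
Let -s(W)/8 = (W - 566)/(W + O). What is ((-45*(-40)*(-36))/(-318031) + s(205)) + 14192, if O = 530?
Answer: 474055089464/33393255 ≈ 14196.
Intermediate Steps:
s(W) = -8*(-566 + W)/(530 + W) (s(W) = -8*(W - 566)/(W + 530) = -8*(-566 + W)/(530 + W))
((-45*(-40)*(-36))/(-318031) + s(205)) + 14192 = ((-45*(-40)*(-36))/(-318031) + 8*(566 - 1*205)/(530 + 205)) + 14192 = ((1800*(-36))*(-1/318031) + 8*(566 - 205)/735) + 14192 = (-64800*(-1/318031) + 8*(1/735)*361) + 14192 = (64800/318031 + 2888/735) + 14192 = 138014504/33393255 + 14192 = 474055089464/33393255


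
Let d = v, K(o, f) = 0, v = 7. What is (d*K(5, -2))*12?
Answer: 0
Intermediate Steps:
d = 7
(d*K(5, -2))*12 = (7*0)*12 = 0*12 = 0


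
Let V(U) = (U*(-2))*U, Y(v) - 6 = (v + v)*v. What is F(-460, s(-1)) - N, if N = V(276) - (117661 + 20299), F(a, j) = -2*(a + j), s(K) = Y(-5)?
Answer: 291120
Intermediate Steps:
Y(v) = 6 + 2*v² (Y(v) = 6 + (v + v)*v = 6 + (2*v)*v = 6 + 2*v²)
V(U) = -2*U² (V(U) = (-2*U)*U = -2*U²)
s(K) = 56 (s(K) = 6 + 2*(-5)² = 6 + 2*25 = 6 + 50 = 56)
F(a, j) = -2*a - 2*j
N = -290312 (N = -2*276² - (117661 + 20299) = -2*76176 - 1*137960 = -152352 - 137960 = -290312)
F(-460, s(-1)) - N = (-2*(-460) - 2*56) - 1*(-290312) = (920 - 112) + 290312 = 808 + 290312 = 291120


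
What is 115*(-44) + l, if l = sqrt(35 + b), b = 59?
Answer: -5060 + sqrt(94) ≈ -5050.3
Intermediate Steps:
l = sqrt(94) (l = sqrt(35 + 59) = sqrt(94) ≈ 9.6954)
115*(-44) + l = 115*(-44) + sqrt(94) = -5060 + sqrt(94)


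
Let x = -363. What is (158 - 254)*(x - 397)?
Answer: 72960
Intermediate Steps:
(158 - 254)*(x - 397) = (158 - 254)*(-363 - 397) = -96*(-760) = 72960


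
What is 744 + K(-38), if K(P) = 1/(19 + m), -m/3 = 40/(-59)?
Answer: 923363/1241 ≈ 744.05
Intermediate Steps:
m = 120/59 (m = -120/(-59) = -120*(-1)/59 = -3*(-40/59) = 120/59 ≈ 2.0339)
K(P) = 59/1241 (K(P) = 1/(19 + 120/59) = 1/(1241/59) = 59/1241)
744 + K(-38) = 744 + 59/1241 = 923363/1241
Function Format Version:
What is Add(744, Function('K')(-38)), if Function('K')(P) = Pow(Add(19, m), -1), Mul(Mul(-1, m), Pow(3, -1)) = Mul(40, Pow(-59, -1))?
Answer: Rational(923363, 1241) ≈ 744.05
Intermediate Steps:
m = Rational(120, 59) (m = Mul(-3, Mul(40, Pow(-59, -1))) = Mul(-3, Mul(40, Rational(-1, 59))) = Mul(-3, Rational(-40, 59)) = Rational(120, 59) ≈ 2.0339)
Function('K')(P) = Rational(59, 1241) (Function('K')(P) = Pow(Add(19, Rational(120, 59)), -1) = Pow(Rational(1241, 59), -1) = Rational(59, 1241))
Add(744, Function('K')(-38)) = Add(744, Rational(59, 1241)) = Rational(923363, 1241)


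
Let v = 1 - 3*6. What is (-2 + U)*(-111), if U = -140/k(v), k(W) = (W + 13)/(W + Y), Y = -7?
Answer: 93462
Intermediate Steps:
v = -17 (v = 1 - 18 = -17)
k(W) = (13 + W)/(-7 + W) (k(W) = (W + 13)/(W - 7) = (13 + W)/(-7 + W))
U = -840 (U = -140*(-7 - 17)/(13 - 17) = -140/(-4/(-24)) = -140/((-1/24*(-4))) = -140/⅙ = -140*6 = -840)
(-2 + U)*(-111) = (-2 - 840)*(-111) = -842*(-111) = 93462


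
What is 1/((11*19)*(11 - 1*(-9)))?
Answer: 1/4180 ≈ 0.00023923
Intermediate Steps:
1/((11*19)*(11 - 1*(-9))) = 1/(209*(11 + 9)) = 1/(209*20) = 1/4180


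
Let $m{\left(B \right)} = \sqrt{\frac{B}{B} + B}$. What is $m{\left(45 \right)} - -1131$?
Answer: $1131 + \sqrt{46} \approx 1137.8$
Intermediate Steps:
$m{\left(B \right)} = \sqrt{1 + B}$
$m{\left(45 \right)} - -1131 = \sqrt{1 + 45} - -1131 = \sqrt{46} + 1131 = 1131 + \sqrt{46}$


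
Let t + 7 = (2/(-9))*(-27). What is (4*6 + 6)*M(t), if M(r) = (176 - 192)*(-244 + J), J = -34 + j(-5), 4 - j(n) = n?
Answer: 129120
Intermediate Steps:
j(n) = 4 - n
J = -25 (J = -34 + (4 - 1*(-5)) = -34 + (4 + 5) = -34 + 9 = -25)
t = -1 (t = -7 + (2/(-9))*(-27) = -7 + (2*(-⅑))*(-27) = -7 - 2/9*(-27) = -7 + 6 = -1)
M(r) = 4304 (M(r) = (176 - 192)*(-244 - 25) = -16*(-269) = 4304)
(4*6 + 6)*M(t) = (4*6 + 6)*4304 = (24 + 6)*4304 = 30*4304 = 129120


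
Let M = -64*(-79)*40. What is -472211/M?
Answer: -472211/202240 ≈ -2.3349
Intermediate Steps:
M = 202240 (M = 5056*40 = 202240)
-472211/M = -472211/202240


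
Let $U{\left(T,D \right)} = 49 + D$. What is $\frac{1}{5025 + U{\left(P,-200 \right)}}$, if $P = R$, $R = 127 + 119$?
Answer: $\frac{1}{4874} \approx 0.00020517$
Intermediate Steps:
$R = 246$
$P = 246$
$\frac{1}{5025 + U{\left(P,-200 \right)}} = \frac{1}{5025 + \left(49 - 200\right)} = \frac{1}{5025 - 151} = \frac{1}{4874}$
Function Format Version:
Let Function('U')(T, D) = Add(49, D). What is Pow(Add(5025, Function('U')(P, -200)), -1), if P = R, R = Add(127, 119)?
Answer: Rational(1, 4874) ≈ 0.00020517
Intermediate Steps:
R = 246
P = 246
Pow(Add(5025, Function('U')(P, -200)), -1) = Pow(Add(5025, Add(49, -200)), -1) = Pow(Add(5025, -151), -1) = Pow(4874, -1) = Rational(1, 4874)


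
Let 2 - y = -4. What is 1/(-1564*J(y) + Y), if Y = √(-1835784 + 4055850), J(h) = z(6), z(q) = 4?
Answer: -3128/18458735 - 3*√246674/36917470 ≈ -0.00020982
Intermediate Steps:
y = 6 (y = 2 - 1*(-4) = 2 + 4 = 6)
J(h) = 4
Y = 3*√246674 (Y = √2220066 = 3*√246674 ≈ 1490.0)
1/(-1564*J(y) + Y) = 1/(-1564*4 + 3*√246674) = 1/(-6256 + 3*√246674)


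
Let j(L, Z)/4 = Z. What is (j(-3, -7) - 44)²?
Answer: 5184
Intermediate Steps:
j(L, Z) = 4*Z
(j(-3, -7) - 44)² = (4*(-7) - 44)² = (-28 - 44)² = (-72)² = 5184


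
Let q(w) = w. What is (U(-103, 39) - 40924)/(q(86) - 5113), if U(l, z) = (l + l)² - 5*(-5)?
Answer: -1537/5027 ≈ -0.30575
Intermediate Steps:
U(l, z) = 25 + 4*l² (U(l, z) = (2*l)² + 25 = 4*l² + 25 = 25 + 4*l²)
(U(-103, 39) - 40924)/(q(86) - 5113) = ((25 + 4*(-103)²) - 40924)/(86 - 5113) = ((25 + 4*10609) - 40924)/(-5027) = ((25 + 42436) - 40924)*(-1/5027) = (42461 - 40924)*(-1/5027) = 1537*(-1/5027) = -1537/5027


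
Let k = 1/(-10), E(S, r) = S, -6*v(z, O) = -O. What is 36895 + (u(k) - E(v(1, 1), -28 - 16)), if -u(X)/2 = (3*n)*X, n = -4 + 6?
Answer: 1106881/30 ≈ 36896.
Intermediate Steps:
v(z, O) = O/6 (v(z, O) = -(-1)*O/6 = O/6)
n = 2
k = -⅒ ≈ -0.10000
u(X) = -12*X (u(X) = -2*3*2*X = -12*X)
36895 + (u(k) - E(v(1, 1), -28 - 16)) = 36895 + (-12*(-⅒) - 1/6) = 36895 + (6/5 - 1*⅙) = 36895 + (6/5 - ⅙) = 36895 + 31/30 = 1106881/30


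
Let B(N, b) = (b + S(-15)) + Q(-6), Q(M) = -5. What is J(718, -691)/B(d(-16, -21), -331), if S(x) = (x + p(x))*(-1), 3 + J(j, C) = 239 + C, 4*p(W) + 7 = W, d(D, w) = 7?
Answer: 910/631 ≈ 1.4422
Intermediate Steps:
p(W) = -7/4 + W/4
J(j, C) = 236 + C (J(j, C) = -3 + (239 + C) = 236 + C)
S(x) = 7/4 - 5*x/4 (S(x) = (x + (-7/4 + x/4))*(-1) = (-7/4 + 5*x/4)*(-1) = 7/4 - 5*x/4)
B(N, b) = 31/2 + b (B(N, b) = (b + (7/4 - 5/4*(-15))) - 5 = (b + (7/4 + 75/4)) - 5 = (b + 41/2) - 5 = (41/2 + b) - 5 = 31/2 + b)
J(718, -691)/B(d(-16, -21), -331) = (236 - 691)/(31/2 - 331) = -455/(-631/2) = -455*(-2/631) = 910/631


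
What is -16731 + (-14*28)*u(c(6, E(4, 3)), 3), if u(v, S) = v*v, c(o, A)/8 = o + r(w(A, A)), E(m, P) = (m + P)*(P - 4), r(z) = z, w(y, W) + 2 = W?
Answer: -242523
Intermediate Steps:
w(y, W) = -2 + W
E(m, P) = (-4 + P)*(P + m) (E(m, P) = (P + m)*(-4 + P) = (-4 + P)*(P + m))
c(o, A) = -16 + 8*A + 8*o (c(o, A) = 8*(o + (-2 + A)) = 8*(-2 + A + o) = -16 + 8*A + 8*o)
u(v, S) = v**2
-16731 + (-14*28)*u(c(6, E(4, 3)), 3) = -16731 + (-14*28)*(-16 + 8*(3**2 - 4*3 - 4*4 + 3*4) + 8*6)**2 = -16731 - 392*(-16 + 8*(9 - 12 - 16 + 12) + 48)**2 = -16731 - 392*(-16 + 8*(-7) + 48)**2 = -16731 - 392*(-16 - 56 + 48)**2 = -16731 - 392*(-24)**2 = -16731 - 392*576 = -16731 - 225792 = -242523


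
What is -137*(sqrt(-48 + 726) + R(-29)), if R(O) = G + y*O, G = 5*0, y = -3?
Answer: -11919 - 137*sqrt(678) ≈ -15486.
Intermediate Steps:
G = 0
R(O) = -3*O (R(O) = 0 - 3*O = -3*O)
-137*(sqrt(-48 + 726) + R(-29)) = -137*(sqrt(-48 + 726) - 3*(-29)) = -137*(sqrt(678) + 87) = -137*(87 + sqrt(678)) = -11919 - 137*sqrt(678)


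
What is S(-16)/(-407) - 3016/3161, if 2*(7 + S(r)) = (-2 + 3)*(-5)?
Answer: -82585/88726 ≈ -0.93079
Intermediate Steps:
S(r) = -19/2 (S(r) = -7 + ((-2 + 3)*(-5))/2 = -7 + (1*(-5))/2 = -7 + (½)*(-5) = -7 - 5/2 = -19/2)
S(-16)/(-407) - 3016/3161 = -19/2/(-407) - 3016/3161 = -19/2*(-1/407) - 3016*1/3161 = 19/814 - 104/109 = -82585/88726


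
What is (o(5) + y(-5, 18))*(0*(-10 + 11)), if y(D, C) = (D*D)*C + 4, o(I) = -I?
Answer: 0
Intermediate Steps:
y(D, C) = 4 + C*D**2 (y(D, C) = D**2*C + 4 = C*D**2 + 4 = 4 + C*D**2)
(o(5) + y(-5, 18))*(0*(-10 + 11)) = (-1*5 + (4 + 18*(-5)**2))*(0*(-10 + 11)) = (-5 + (4 + 18*25))*(0*1) = (-5 + (4 + 450))*0 = (-5 + 454)*0 = 449*0 = 0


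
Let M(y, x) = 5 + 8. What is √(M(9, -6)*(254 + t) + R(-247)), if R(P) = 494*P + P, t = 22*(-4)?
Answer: I*√120107 ≈ 346.56*I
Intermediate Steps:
t = -88
M(y, x) = 13
R(P) = 495*P
√(M(9, -6)*(254 + t) + R(-247)) = √(13*(254 - 88) + 495*(-247)) = √(13*166 - 122265) = √(2158 - 122265) = √(-120107) = I*√120107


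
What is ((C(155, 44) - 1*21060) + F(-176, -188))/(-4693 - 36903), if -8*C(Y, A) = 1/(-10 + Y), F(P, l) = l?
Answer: 24647681/48251360 ≈ 0.51082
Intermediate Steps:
C(Y, A) = -1/(8*(-10 + Y))
((C(155, 44) - 1*21060) + F(-176, -188))/(-4693 - 36903) = ((-1/(-80 + 8*155) - 1*21060) - 188)/(-4693 - 36903) = ((-1/(-80 + 1240) - 21060) - 188)/(-41596) = ((-1/1160 - 21060) - 188)*(-1/41596) = (-24429601/1160 - 188)*(-1/41596) = -24647681/1160*(-1/41596) = 24647681/48251360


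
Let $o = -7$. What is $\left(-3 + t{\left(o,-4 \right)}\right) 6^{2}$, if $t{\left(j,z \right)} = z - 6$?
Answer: $-468$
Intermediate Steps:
$t{\left(j,z \right)} = -6 + z$ ($t{\left(j,z \right)} = z - 6 = -6 + z$)
$\left(-3 + t{\left(o,-4 \right)}\right) 6^{2} = \left(-3 - 10\right) 6^{2} = \left(-3 - 10\right) 36 = \left(-13\right) 36 = -468$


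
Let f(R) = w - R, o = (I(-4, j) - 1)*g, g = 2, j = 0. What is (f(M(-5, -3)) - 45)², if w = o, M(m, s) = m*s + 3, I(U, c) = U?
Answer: 5329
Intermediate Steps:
M(m, s) = 3 + m*s
o = -10 (o = (-4 - 1)*2 = -5*2 = -10)
w = -10
f(R) = -10 - R
(f(M(-5, -3)) - 45)² = ((-10 - (3 - 5*(-3))) - 45)² = ((-10 - (3 + 15)) - 45)² = ((-10 - 1*18) - 45)² = ((-10 - 18) - 45)² = (-28 - 45)² = (-73)² = 5329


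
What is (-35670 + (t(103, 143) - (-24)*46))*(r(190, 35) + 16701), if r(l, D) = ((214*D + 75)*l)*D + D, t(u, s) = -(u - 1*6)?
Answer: -1744380326718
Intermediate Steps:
t(u, s) = 6 - u (t(u, s) = -(u - 6) = -(-6 + u) = 6 - u)
r(l, D) = D + D*l*(75 + 214*D) (r(l, D) = ((75 + 214*D)*l)*D + D = (l*(75 + 214*D))*D + D = D*l*(75 + 214*D) + D = D + D*l*(75 + 214*D))
(-35670 + (t(103, 143) - (-24)*46))*(r(190, 35) + 16701) = (-35670 + ((6 - 1*103) - (-24)*46))*(35*(1 + 75*190 + 214*35*190) + 16701) = (-35670 + ((6 - 103) - 1*(-1104)))*(35*(1 + 14250 + 1423100) + 16701) = (-35670 + (-97 + 1104))*(35*1437351 + 16701) = (-35670 + 1007)*(50307285 + 16701) = -34663*50323986 = -1744380326718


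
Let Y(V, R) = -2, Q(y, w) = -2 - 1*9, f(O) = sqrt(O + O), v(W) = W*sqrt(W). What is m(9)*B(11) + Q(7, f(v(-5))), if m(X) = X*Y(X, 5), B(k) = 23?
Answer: -425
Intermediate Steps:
v(W) = W**(3/2)
f(O) = sqrt(2)*sqrt(O) (f(O) = sqrt(2*O) = sqrt(2)*sqrt(O))
Q(y, w) = -11 (Q(y, w) = -2 - 9 = -11)
m(X) = -2*X (m(X) = X*(-2) = -2*X)
m(9)*B(11) + Q(7, f(v(-5))) = -2*9*23 - 11 = -18*23 - 11 = -414 - 11 = -425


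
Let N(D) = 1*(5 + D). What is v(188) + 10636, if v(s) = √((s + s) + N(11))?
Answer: 10636 + 14*√2 ≈ 10656.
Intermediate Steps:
N(D) = 5 + D
v(s) = √(16 + 2*s) (v(s) = √((s + s) + (5 + 11)) = √(2*s + 16) = √(16 + 2*s))
v(188) + 10636 = √(16 + 2*188) + 10636 = √(16 + 376) + 10636 = √392 + 10636 = 14*√2 + 10636 = 10636 + 14*√2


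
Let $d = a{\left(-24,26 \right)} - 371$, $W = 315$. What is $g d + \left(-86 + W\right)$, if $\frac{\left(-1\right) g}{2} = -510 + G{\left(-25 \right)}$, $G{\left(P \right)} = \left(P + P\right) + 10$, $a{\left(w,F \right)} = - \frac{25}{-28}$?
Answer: $- \frac{2848222}{7} \approx -4.0689 \cdot 10^{5}$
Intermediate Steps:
$a{\left(w,F \right)} = \frac{25}{28}$ ($a{\left(w,F \right)} = \left(-25\right) \left(- \frac{1}{28}\right) = \frac{25}{28}$)
$G{\left(P \right)} = 10 + 2 P$ ($G{\left(P \right)} = 2 P + 10 = 10 + 2 P$)
$g = 1100$ ($g = - 2 \left(-510 + \left(10 + 2 \left(-25\right)\right)\right) = - 2 \left(-510 + \left(10 - 50\right)\right) = - 2 \left(-510 - 40\right) = \left(-2\right) \left(-550\right) = 1100$)
$d = - \frac{10363}{28}$ ($d = \frac{25}{28} - 371 = - \frac{10363}{28} \approx -370.11$)
$g d + \left(-86 + W\right) = 1100 \left(- \frac{10363}{28}\right) + \left(-86 + 315\right) = - \frac{2849825}{7} + 229 = - \frac{2848222}{7}$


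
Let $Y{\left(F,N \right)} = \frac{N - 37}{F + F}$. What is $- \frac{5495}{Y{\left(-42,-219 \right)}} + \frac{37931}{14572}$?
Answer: $- \frac{419777089}{233152} \approx -1800.4$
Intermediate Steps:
$Y{\left(F,N \right)} = \frac{-37 + N}{2 F}$
$- \frac{5495}{Y{\left(-42,-219 \right)}} + \frac{37931}{14572} = - \frac{5495}{\frac{1}{2} \frac{1}{-42} \left(-37 - 219\right)} + \frac{37931}{14572} = - \frac{5495}{\frac{1}{2} \left(- \frac{1}{42}\right) \left(-256\right)} + 37931 \cdot \frac{1}{14572} = - \frac{5495}{\frac{64}{21}} + \frac{37931}{14572} = \left(-5495\right) \frac{21}{64} + \frac{37931}{14572} = - \frac{115395}{64} + \frac{37931}{14572} = - \frac{419777089}{233152}$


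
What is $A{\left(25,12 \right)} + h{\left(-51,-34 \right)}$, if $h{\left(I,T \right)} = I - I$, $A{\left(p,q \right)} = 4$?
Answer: $4$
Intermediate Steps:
$h{\left(I,T \right)} = 0$
$A{\left(25,12 \right)} + h{\left(-51,-34 \right)} = 4 + 0 = 4$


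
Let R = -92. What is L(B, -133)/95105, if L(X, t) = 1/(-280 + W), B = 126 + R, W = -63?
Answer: -1/32621015 ≈ -3.0655e-8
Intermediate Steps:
B = 34 (B = 126 - 92 = 34)
L(X, t) = -1/343 (L(X, t) = 1/(-280 - 63) = 1/(-343) = -1/343)
L(B, -133)/95105 = -1/343/95105 = -1/343*1/95105 = -1/32621015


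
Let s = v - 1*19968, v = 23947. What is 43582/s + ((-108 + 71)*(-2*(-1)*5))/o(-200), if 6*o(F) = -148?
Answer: 103267/3979 ≈ 25.953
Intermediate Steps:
o(F) = -74/3 (o(F) = (1/6)*(-148) = -74/3)
s = 3979 (s = 23947 - 1*19968 = 23947 - 19968 = 3979)
43582/s + ((-108 + 71)*(-2*(-1)*5))/o(-200) = 43582/3979 + ((-108 + 71)*(-2*(-1)*5))/(-74/3) = 43582*(1/3979) - 74*5*(-3/74) = 43582/3979 - 37*10*(-3/74) = 43582/3979 - 370*(-3/74) = 43582/3979 + 15 = 103267/3979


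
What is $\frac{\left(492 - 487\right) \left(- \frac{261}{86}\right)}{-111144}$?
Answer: $\frac{435}{3186128} \approx 0.00013653$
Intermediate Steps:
$\frac{\left(492 - 487\right) \left(- \frac{261}{86}\right)}{-111144} = 5 \left(\left(-261\right) \frac{1}{86}\right) \left(- \frac{1}{111144}\right) = 5 \left(- \frac{261}{86}\right) \left(- \frac{1}{111144}\right) = \left(- \frac{1305}{86}\right) \left(- \frac{1}{111144}\right) = \frac{435}{3186128}$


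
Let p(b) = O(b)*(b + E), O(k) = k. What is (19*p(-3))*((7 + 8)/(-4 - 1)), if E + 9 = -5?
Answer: -2907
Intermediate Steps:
E = -14 (E = -9 - 5 = -14)
p(b) = b*(-14 + b) (p(b) = b*(b - 14) = b*(-14 + b))
(19*p(-3))*((7 + 8)/(-4 - 1)) = (19*(-3*(-14 - 3)))*((7 + 8)/(-4 - 1)) = (19*(-3*(-17)))*(15/(-5)) = (19*51)*(15*(-⅕)) = 969*(-3) = -2907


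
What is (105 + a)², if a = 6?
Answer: 12321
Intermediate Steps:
(105 + a)² = (105 + 6)² = 111² = 12321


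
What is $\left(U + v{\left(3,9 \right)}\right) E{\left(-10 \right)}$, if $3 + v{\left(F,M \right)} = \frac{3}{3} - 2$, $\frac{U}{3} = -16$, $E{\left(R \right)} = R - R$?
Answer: $0$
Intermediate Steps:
$E{\left(R \right)} = 0$
$U = -48$ ($U = 3 \left(-16\right) = -48$)
$v{\left(F,M \right)} = -4$ ($v{\left(F,M \right)} = -3 - \left(2 - \frac{3}{3}\right) = -3 + \left(3 \cdot \frac{1}{3} - 2\right) = -3 + \left(1 - 2\right) = -3 - 1 = -4$)
$\left(U + v{\left(3,9 \right)}\right) E{\left(-10 \right)} = \left(-48 - 4\right) 0 = \left(-52\right) 0 = 0$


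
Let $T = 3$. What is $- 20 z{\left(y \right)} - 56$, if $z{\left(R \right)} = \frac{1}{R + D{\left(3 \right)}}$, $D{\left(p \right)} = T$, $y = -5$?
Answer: $-46$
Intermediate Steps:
$D{\left(p \right)} = 3$
$z{\left(R \right)} = \frac{1}{3 + R}$ ($z{\left(R \right)} = \frac{1}{R + 3} = \frac{1}{3 + R}$)
$- 20 z{\left(y \right)} - 56 = - \frac{20}{3 - 5} - 56 = - \frac{20}{-2} - 56 = \left(-20\right) \left(- \frac{1}{2}\right) - 56 = 10 - 56 = -46$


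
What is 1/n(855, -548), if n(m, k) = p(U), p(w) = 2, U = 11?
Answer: ½ ≈ 0.50000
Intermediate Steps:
n(m, k) = 2
1/n(855, -548) = 1/2 = ½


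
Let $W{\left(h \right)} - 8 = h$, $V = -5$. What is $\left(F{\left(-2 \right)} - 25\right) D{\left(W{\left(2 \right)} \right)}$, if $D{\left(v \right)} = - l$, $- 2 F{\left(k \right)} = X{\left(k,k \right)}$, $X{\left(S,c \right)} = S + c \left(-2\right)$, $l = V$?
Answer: $-130$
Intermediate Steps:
$l = -5$
$W{\left(h \right)} = 8 + h$
$X{\left(S,c \right)} = S - 2 c$
$F{\left(k \right)} = \frac{k}{2}$ ($F{\left(k \right)} = - \frac{k - 2 k}{2} = - \frac{\left(-1\right) k}{2} = \frac{k}{2}$)
$D{\left(v \right)} = 5$ ($D{\left(v \right)} = \left(-1\right) \left(-5\right) = 5$)
$\left(F{\left(-2 \right)} - 25\right) D{\left(W{\left(2 \right)} \right)} = \left(\frac{1}{2} \left(-2\right) - 25\right) 5 = \left(-1 - 25\right) 5 = \left(-26\right) 5 = -130$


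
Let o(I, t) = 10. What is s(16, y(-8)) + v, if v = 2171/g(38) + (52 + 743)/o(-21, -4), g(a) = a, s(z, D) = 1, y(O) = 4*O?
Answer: 2615/19 ≈ 137.63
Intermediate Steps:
v = 2596/19 (v = 2171/38 + (52 + 743)/10 = 2171*(1/38) + 795*(⅒) = 2171/38 + 159/2 = 2596/19 ≈ 136.63)
s(16, y(-8)) + v = 1 + 2596/19 = 2615/19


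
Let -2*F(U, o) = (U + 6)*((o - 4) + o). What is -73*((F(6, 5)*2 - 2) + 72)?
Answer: 146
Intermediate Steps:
F(U, o) = -(-4 + 2*o)*(6 + U)/2 (F(U, o) = -(U + 6)*((o - 4) + o)/2 = -(6 + U)*((-4 + o) + o)/2 = -(6 + U)*(-4 + 2*o)/2 = -(-4 + 2*o)*(6 + U)/2)
-73*((F(6, 5)*2 - 2) + 72) = -73*(((12 - 6*5 + 2*6 - 1*6*5)*2 - 2) + 72) = -73*(((12 - 30 + 12 - 30)*2 - 2) + 72) = -73*((-36*2 - 2) + 72) = -73*((-72 - 2) + 72) = -73*(-74 + 72) = -73*(-2) = 146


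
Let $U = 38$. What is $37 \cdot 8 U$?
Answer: $11248$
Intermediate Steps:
$37 \cdot 8 U = 37 \cdot 8 \cdot 38 = 296 \cdot 38 = 11248$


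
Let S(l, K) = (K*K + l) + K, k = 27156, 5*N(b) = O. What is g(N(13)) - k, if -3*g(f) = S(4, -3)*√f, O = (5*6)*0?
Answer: -27156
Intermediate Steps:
O = 0 (O = 30*0 = 0)
N(b) = 0 (N(b) = (⅕)*0 = 0)
S(l, K) = K + l + K² (S(l, K) = (K² + l) + K = (l + K²) + K = K + l + K²)
g(f) = -10*√f/3 (g(f) = -(-3 + 4 + (-3)²)*√f/3 = -(-3 + 4 + 9)*√f/3 = -10*√f/3)
g(N(13)) - k = -10*√0/3 - 1*27156 = -10/3*0 - 27156 = 0 - 27156 = -27156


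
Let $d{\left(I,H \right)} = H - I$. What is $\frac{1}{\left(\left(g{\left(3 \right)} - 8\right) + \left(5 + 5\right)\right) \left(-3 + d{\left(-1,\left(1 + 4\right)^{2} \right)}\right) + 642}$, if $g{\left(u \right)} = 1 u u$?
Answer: $\frac{1}{895} \approx 0.0011173$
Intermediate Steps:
$g{\left(u \right)} = u^{2}$ ($g{\left(u \right)} = 1 u^{2} = u^{2}$)
$\frac{1}{\left(\left(g{\left(3 \right)} - 8\right) + \left(5 + 5\right)\right) \left(-3 + d{\left(-1,\left(1 + 4\right)^{2} \right)}\right) + 642} = \frac{1}{\left(\left(3^{2} - 8\right) + \left(5 + 5\right)\right) \left(-3 - \left(-1 - \left(1 + 4\right)^{2}\right)\right) + 642} = \frac{1}{\left(\left(9 - 8\right) + 10\right) \left(-3 + \left(5^{2} + 1\right)\right) + 642} = \frac{1}{\left(1 + 10\right) \left(-3 + \left(25 + 1\right)\right) + 642} = \frac{1}{11 \left(-3 + 26\right) + 642} = \frac{1}{11 \cdot 23 + 642} = \frac{1}{253 + 642} = \frac{1}{895}$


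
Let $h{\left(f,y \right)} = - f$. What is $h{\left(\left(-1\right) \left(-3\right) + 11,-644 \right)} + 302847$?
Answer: $302833$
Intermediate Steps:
$h{\left(\left(-1\right) \left(-3\right) + 11,-644 \right)} + 302847 = - (\left(-1\right) \left(-3\right) + 11) + 302847 = - (3 + 11) + 302847 = \left(-1\right) 14 + 302847 = -14 + 302847 = 302833$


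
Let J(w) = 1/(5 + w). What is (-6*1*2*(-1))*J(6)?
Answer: 12/11 ≈ 1.0909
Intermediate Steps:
(-6*1*2*(-1))*J(6) = (-6*1*2*(-1))/(5 + 6) = -12*(-1)/11 = -6*(-2)*(1/11) = 12*(1/11) = 12/11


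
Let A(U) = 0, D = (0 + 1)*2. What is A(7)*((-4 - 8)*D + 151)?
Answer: 0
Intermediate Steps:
D = 2 (D = 1*2 = 2)
A(7)*((-4 - 8)*D + 151) = 0*((-4 - 8)*2 + 151) = 0*(-12*2 + 151) = 0*(-24 + 151) = 0*127 = 0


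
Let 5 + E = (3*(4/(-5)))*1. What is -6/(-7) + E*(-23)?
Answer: 5987/35 ≈ 171.06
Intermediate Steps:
E = -37/5 (E = -5 + (3*(4/(-5)))*1 = -5 + (3*(4*(-⅕)))*1 = -5 + (3*(-⅘))*1 = -5 - 12/5*1 = -5 - 12/5 = -37/5 ≈ -7.4000)
-6/(-7) + E*(-23) = -6/(-7) - 37/5*(-23) = -6*(-⅐) + 851/5 = 6/7 + 851/5 = 5987/35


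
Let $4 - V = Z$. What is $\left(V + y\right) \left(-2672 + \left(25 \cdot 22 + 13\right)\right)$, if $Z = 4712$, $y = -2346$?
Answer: $14876886$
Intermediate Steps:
$V = -4708$ ($V = 4 - 4712 = -4708$)
$\left(V + y\right) \left(-2672 + \left(25 \cdot 22 + 13\right)\right) = \left(-4708 - 2346\right) \left(-2672 + \left(25 \cdot 22 + 13\right)\right) = - 7054 \left(-2672 + \left(550 + 13\right)\right) = - 7054 \left(-2672 + 563\right) = \left(-7054\right) \left(-2109\right) = 14876886$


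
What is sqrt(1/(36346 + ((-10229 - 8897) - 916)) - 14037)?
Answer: I*sqrt(233207572693)/4076 ≈ 118.48*I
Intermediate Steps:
sqrt(1/(36346 + ((-10229 - 8897) - 916)) - 14037) = sqrt(1/(36346 + (-19126 - 916)) - 14037) = sqrt(1/(36346 - 20042) - 14037) = sqrt(1/16304 - 14037) = sqrt(-228859247/16304) = I*sqrt(233207572693)/4076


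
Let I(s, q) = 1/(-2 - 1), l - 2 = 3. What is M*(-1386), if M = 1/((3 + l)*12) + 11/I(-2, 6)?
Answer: 731577/16 ≈ 45724.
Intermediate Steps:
l = 5 (l = 2 + 3 = 5)
I(s, q) = -⅓ (I(s, q) = 1/(-3) = -⅓)
M = -3167/96 (M = 1/((3 + 5)*12) + 11/(-⅓) = (1/12)/8 + 11*(-3) = (⅛)*(1/12) - 33 = 1/96 - 33 = -3167/96 ≈ -32.990)
M*(-1386) = -3167/96*(-1386) = 731577/16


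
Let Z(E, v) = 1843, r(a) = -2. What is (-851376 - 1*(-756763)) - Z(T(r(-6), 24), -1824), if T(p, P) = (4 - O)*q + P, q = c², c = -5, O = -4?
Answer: -96456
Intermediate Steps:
q = 25 (q = (-5)² = 25)
T(p, P) = 200 + P (T(p, P) = (4 - 1*(-4))*25 + P = (4 + 4)*25 + P = 8*25 + P = 200 + P)
(-851376 - 1*(-756763)) - Z(T(r(-6), 24), -1824) = (-851376 - 1*(-756763)) - 1*1843 = (-851376 + 756763) - 1843 = -94613 - 1843 = -96456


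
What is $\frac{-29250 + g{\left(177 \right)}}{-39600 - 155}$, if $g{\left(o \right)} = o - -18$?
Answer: $\frac{5811}{7951} \approx 0.73085$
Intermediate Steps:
$g{\left(o \right)} = 18 + o$ ($g{\left(o \right)} = o + 18 = 18 + o$)
$\frac{-29250 + g{\left(177 \right)}}{-39600 - 155} = \frac{-29250 + \left(18 + 177\right)}{-39600 - 155} = \frac{-29250 + 195}{-39755} = \left(-29055\right) \left(- \frac{1}{39755}\right) = \frac{5811}{7951}$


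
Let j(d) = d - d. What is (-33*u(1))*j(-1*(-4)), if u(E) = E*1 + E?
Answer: 0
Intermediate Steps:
j(d) = 0
u(E) = 2*E (u(E) = E + E = 2*E)
(-33*u(1))*j(-1*(-4)) = -66*0 = 0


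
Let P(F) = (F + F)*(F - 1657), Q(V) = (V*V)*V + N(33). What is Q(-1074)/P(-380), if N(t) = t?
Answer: -412944397/516040 ≈ -800.22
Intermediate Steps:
Q(V) = 33 + V³ (Q(V) = (V*V)*V + 33 = V²*V + 33 = V³ + 33 = 33 + V³)
P(F) = 2*F*(-1657 + F) (P(F) = (2*F)*(-1657 + F) = 2*F*(-1657 + F))
Q(-1074)/P(-380) = (33 + (-1074)³)/((2*(-380)*(-1657 - 380))) = (33 - 1238833224)/((2*(-380)*(-2037))) = -1238833191/1548120 = -1238833191*1/1548120 = -412944397/516040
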